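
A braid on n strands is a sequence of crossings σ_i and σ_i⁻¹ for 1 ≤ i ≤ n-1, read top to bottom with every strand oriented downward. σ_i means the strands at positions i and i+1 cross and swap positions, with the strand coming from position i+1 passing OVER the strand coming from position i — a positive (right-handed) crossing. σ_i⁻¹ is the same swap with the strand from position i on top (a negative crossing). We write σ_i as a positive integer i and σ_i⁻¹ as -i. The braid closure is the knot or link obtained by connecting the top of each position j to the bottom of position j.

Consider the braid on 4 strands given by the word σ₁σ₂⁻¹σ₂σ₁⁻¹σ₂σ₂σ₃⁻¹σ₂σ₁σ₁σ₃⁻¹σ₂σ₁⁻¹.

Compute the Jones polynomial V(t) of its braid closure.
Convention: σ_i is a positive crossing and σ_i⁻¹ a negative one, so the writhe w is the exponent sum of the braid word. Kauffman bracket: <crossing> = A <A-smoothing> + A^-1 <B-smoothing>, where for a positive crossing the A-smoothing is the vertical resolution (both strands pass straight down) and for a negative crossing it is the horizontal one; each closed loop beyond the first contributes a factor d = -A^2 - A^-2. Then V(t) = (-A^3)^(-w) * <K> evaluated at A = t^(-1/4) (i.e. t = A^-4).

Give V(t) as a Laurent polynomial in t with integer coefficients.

t^7 - 2*t^6 + 3*t^5 - 5*t^4 + 5*t^3 - 4*t^2 + 4*t - 2 + t^-1

Derivation:
The presented braid s1 s2^-1 s2 s1^-1 s2 s2 s3^-1 s2 s1 s1 s3^-1 s2 s1^-1 on 4 strands reduces by inverse Markov moves (closure unchanged at each step):
  Deconjugate: the word is γ·β·γ⁻¹ with γ = s1 s2^-1 (prefix) and γ⁻¹ = s2 s1^-1 (suffix); strip both.
Reduced to β = s2 s1^-1 s2 s2 s3^-1 s2 s1 s1 s3^-1 on 4 strands, 9 crossings.
Compute on β:
Braid: s2 s1^-1 s2 s2 s3^-1 s2 s1 s1 s3^-1 on 4 strands, 9 crossings.
Writhe w = (#positive) - (#negative) = 6 - 3 = 3.
State-sum expansion of <K>. There are 2^9 = 512 states.
Each crossing splits two ways (0=vertical, 1=horizontal). The state's weight is A^(#A-smoothings - #B-smoothings) * d^(loops - 1).
Tabulate the states by total A-exponent and number of loops L (A-exp: L × count):
  A^9: L=3 ×1
  A^7: L=2 ×6, L=4 ×3
  A^5: L=1 ×11, L=3 ×24, L=5 ×1
  A^3: L=2 ×68, L=4 ×16
  A^1: L=1 ×38, L=3 ×85, L=5 ×3
  A^-1: L=2 ×77, L=4 ×49
  A^-3: L=3 ×69, L=5 ×15
  A^-5: L=4 ×34, L=6 ×2
  A^-7: L=5 ×9
  A^-9: L=6 ×1
Each group contributes A^e * Σ count * d^(L-1):
Powers of d = -A^2 - A^-2: d^2 = A^4 + 2 + A^-4; d^3 = -A^6 - 3*A^2 - 3*A^-2 - A^-6; d^4 = A^8 + 4*A^4 + 6 + 4*A^-4 + A^-8; d^5 = -A^10 - 5*A^6 - 10*A^2 - 10*A^-2 - 5*A^-6 - A^-10.
  A^9 * (d^2) = A^13 + 2*A^9 + A^5
  A^7 * (6*d + 3*d^3) = -3*A^13 - 15*A^9 - 15*A^5 - 3*A
  A^5 * (11 + 24*d^2 + d^4) = A^13 + 28*A^9 + 65*A^5 + 28*A + A^-3
  A^3 * (68*d + 16*d^3) = -16*A^9 - 116*A^5 - 116*A - 16*A^-3
  A^1 * (38 + 85*d^2 + 3*d^4) = 3*A^9 + 97*A^5 + 226*A + 97*A^-3 + 3*A^-7
  A^-1 * (77*d + 49*d^3) = -49*A^5 - 224*A - 224*A^-3 - 49*A^-7
  A^-3 * (69*d^2 + 15*d^4) = 15*A^5 + 129*A + 228*A^-3 + 129*A^-7 + 15*A^-11
  A^-5 * (34*d^3 + 2*d^5) = -2*A^5 - 44*A - 122*A^-3 - 122*A^-7 - 44*A^-11 - 2*A^-15
  A^-7 * (9*d^4) = 9*A + 36*A^-3 + 54*A^-7 + 36*A^-11 + 9*A^-15
  A^-9 * (d^5) = -A - 5*A^-3 - 10*A^-7 - 10*A^-11 - 5*A^-15 - A^-19
Summing the groups: <K> = -A^13 + 2*A^9 - 4*A^5 + 4*A - 5*A^-3 + 5*A^-7 - 3*A^-11 + 2*A^-15 - A^-19
Normalise by the writhe: (-A^3)^(-w) = (-A^3)^(-3) = -A^-9, so f(A) = -A^-9 * <K> = A^4 - 2 + 4*A^-4 - 4*A^-8 + 5*A^-12 - 5*A^-16 + 3*A^-20 - 2*A^-24 + A^-28.
Substitute A = t^(-1/4), i.e. A^e → t^(-e/4): V(t) = t^7 - 2*t^6 + 3*t^5 - 5*t^4 + 5*t^3 - 4*t^2 + 4*t - 2 + t^-1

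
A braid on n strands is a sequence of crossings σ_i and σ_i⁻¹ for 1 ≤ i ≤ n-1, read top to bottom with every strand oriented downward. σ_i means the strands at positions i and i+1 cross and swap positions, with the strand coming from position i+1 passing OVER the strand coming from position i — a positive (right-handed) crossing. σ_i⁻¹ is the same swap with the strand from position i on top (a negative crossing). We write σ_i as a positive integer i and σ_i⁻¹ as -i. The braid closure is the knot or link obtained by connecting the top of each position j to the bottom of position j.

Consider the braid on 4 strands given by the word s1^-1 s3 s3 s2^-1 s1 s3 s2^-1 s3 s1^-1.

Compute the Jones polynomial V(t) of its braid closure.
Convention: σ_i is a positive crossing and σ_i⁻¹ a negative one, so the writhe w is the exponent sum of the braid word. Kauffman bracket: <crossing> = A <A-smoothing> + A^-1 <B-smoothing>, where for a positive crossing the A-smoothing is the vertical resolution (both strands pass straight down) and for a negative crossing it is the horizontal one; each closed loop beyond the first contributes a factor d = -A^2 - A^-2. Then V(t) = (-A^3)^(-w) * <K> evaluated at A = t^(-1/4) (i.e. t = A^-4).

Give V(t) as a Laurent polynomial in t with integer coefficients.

t^5 - 2*t^4 + 3*t^3 - 3*t^2 + 3*t - 3 + 2*t^-1 - t^-2 + t^-3

Derivation:
Braid: s1^-1 s3 s3 s2^-1 s1 s3 s2^-1 s3 s1^-1 on 4 strands, 9 crossings.
Writhe w = (#positive) - (#negative) = 5 - 4 = 1.
Enumerate smoothing states for the bracket polynomial. There are 2^9 = 512 states.
Each crossing splits two ways (0=vertical, 1=horizontal). The state's weight is A^(#A-smoothings - #B-smoothings) * d^(loops - 1).
Tabulate the states by total A-exponent and number of loops L (A-exp: L × count):
  A^9: L=4 ×1
  A^7: L=3 ×9
  A^5: L=2 ×29, L=4 ×7
  A^3: L=1 ×30, L=3 ×52, L=5 ×2
  A^1: L=2 ×83, L=4 ×43
  A^-1: L=1 ×11, L=3 ×93, L=5 ×22
  A^-3: L=2 ×19, L=4 ×58, L=6 ×7
  A^-5: L=3 ×15, L=5 ×20, L=7 ×1
  A^-7: L=4 ×6, L=6 ×3
  A^-9: L=5 ×1
Each group contributes A^e * Σ count * d^(L-1):
Powers of d = -A^2 - A^-2: d^2 = A^4 + 2 + A^-4; d^3 = -A^6 - 3*A^2 - 3*A^-2 - A^-6; d^4 = A^8 + 4*A^4 + 6 + 4*A^-4 + A^-8; d^5 = -A^10 - 5*A^6 - 10*A^2 - 10*A^-2 - 5*A^-6 - A^-10; d^6 = A^12 + 6*A^8 + 15*A^4 + 20 + 15*A^-4 + 6*A^-8 + A^-12.
  A^9 * (d^3) = -A^15 - 3*A^11 - 3*A^7 - A^3
  A^7 * (9*d^2) = 9*A^11 + 18*A^7 + 9*A^3
  A^5 * (29*d + 7*d^3) = -7*A^11 - 50*A^7 - 50*A^3 - 7*A^-1
  A^3 * (30 + 52*d^2 + 2*d^4) = 2*A^11 + 60*A^7 + 146*A^3 + 60*A^-1 + 2*A^-5
  A^1 * (83*d + 43*d^3) = -43*A^7 - 212*A^3 - 212*A^-1 - 43*A^-5
  A^-1 * (11 + 93*d^2 + 22*d^4) = 22*A^7 + 181*A^3 + 329*A^-1 + 181*A^-5 + 22*A^-9
  A^-3 * (19*d + 58*d^3 + 7*d^5) = -7*A^7 - 93*A^3 - 263*A^-1 - 263*A^-5 - 93*A^-9 - 7*A^-13
  A^-5 * (15*d^2 + 20*d^4 + d^6) = A^7 + 26*A^3 + 110*A^-1 + 170*A^-5 + 110*A^-9 + 26*A^-13 + A^-17
  A^-7 * (6*d^3 + 3*d^5) = -3*A^3 - 21*A^-1 - 48*A^-5 - 48*A^-9 - 21*A^-13 - 3*A^-17
  A^-9 * (d^4) = A^-1 + 4*A^-5 + 6*A^-9 + 4*A^-13 + A^-17
Summing the groups: <K> = -A^15 + A^11 - 2*A^7 + 3*A^3 - 3*A^-1 + 3*A^-5 - 3*A^-9 + 2*A^-13 - A^-17
Normalise by the writhe: (-A^3)^(-w) = (-A^3)^(-1) = -A^-3, so f(A) = -A^-3 * <K> = A^12 - A^8 + 2*A^4 - 3 + 3*A^-4 - 3*A^-8 + 3*A^-12 - 2*A^-16 + A^-20.
Substitute A = t^(-1/4), i.e. A^e → t^(-e/4): V(t) = t^5 - 2*t^4 + 3*t^3 - 3*t^2 + 3*t - 3 + 2*t^-1 - t^-2 + t^-3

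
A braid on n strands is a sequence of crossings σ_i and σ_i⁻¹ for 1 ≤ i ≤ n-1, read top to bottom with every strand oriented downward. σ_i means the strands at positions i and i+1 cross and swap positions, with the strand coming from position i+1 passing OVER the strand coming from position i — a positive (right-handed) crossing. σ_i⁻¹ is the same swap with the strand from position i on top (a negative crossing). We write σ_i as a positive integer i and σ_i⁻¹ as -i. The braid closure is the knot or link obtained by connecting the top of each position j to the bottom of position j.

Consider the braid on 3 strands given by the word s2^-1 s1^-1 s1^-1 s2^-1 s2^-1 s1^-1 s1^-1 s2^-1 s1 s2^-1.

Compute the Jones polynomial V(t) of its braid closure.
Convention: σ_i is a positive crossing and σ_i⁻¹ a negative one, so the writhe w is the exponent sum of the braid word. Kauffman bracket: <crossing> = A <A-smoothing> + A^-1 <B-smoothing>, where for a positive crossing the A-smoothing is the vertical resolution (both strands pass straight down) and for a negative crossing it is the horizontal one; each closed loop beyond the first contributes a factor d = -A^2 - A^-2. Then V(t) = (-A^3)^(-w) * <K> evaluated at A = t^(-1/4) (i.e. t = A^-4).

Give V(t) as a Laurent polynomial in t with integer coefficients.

Braid: s2^-1 s1^-1 s1^-1 s2^-1 s2^-1 s1^-1 s1^-1 s2^-1 s1 s2^-1 on 3 strands, 10 crossings.
Writhe w = (#positive) - (#negative) = 1 - 9 = -8.
Computing the Kauffman bracket via state sum. There are 2^10 = 1024 states.
Smooth each crossing (0=||, 1=⌣⌢); contribution A^(Σ sign_k(1-2s_k)) * d^(L-1).
Tabulate the states by total A-exponent and number of loops L (A-exp: L × count):
  A^10: L=6 ×1
  A^8: L=5 ×10
  A^6: L=4 ×41, L=6 ×4
  A^4: L=3 ×86, L=5 ×34
  A^2: L=2 ×92, L=4 ×114, L=6 ×4
  A^0: L=1 ×40, L=3 ×185, L=5 ×27
  A^-2: L=2 ×142, L=4 ×67, L=6 ×1
  A^-4: L=1 ×40, L=3 ×76, L=5 ×4
  A^-6: L=2 ×39, L=4 ×6
  A^-8: L=1 ×5, L=3 ×5
  A^-10: L=2 ×1
Each group contributes A^e * Σ count * d^(L-1):
Powers of d = -A^2 - A^-2: d^2 = A^4 + 2 + A^-4; d^3 = -A^6 - 3*A^2 - 3*A^-2 - A^-6; d^4 = A^8 + 4*A^4 + 6 + 4*A^-4 + A^-8; d^5 = -A^10 - 5*A^6 - 10*A^2 - 10*A^-2 - 5*A^-6 - A^-10.
  A^10 * (d^5) = -A^20 - 5*A^16 - 10*A^12 - 10*A^8 - 5*A^4 - 1
  A^8 * (10*d^4) = 10*A^16 + 40*A^12 + 60*A^8 + 40*A^4 + 10
  A^6 * (41*d^3 + 4*d^5) = -4*A^16 - 61*A^12 - 163*A^8 - 163*A^4 - 61 - 4*A^-4
  A^4 * (86*d^2 + 34*d^4) = 34*A^12 + 222*A^8 + 376*A^4 + 222 + 34*A^-4
  A^2 * (92*d + 114*d^3 + 4*d^5) = -4*A^12 - 134*A^8 - 474*A^4 - 474 - 134*A^-4 - 4*A^-8
  A^0 * (40 + 185*d^2 + 27*d^4) = 27*A^8 + 293*A^4 + 572 + 293*A^-4 + 27*A^-8
  A^-2 * (142*d + 67*d^3 + d^5) = -A^8 - 72*A^4 - 353 - 353*A^-4 - 72*A^-8 - A^-12
  A^-4 * (40 + 76*d^2 + 4*d^4) = 4*A^4 + 92 + 216*A^-4 + 92*A^-8 + 4*A^-12
  A^-6 * (39*d + 6*d^3) = -6 - 57*A^-4 - 57*A^-8 - 6*A^-12
  A^-8 * (5 + 5*d^2) = 5*A^-4 + 15*A^-8 + 5*A^-12
  A^-10 * (d) = -A^-8 - A^-12
Summing the groups: <K> = -A^20 + A^16 - A^12 + A^8 - A^4 + 1 + A^-12
Normalise by the writhe: (-A^3)^(-w) = (-A^3)^(8) = A^24, so f(A) = A^24 * <K> = -A^44 + A^40 - A^36 + A^32 - A^28 + A^24 + A^12.
Substitute A = t^(-1/4), i.e. A^e → t^(-e/4): V(t) = t^-3 + t^-6 - t^-7 + t^-8 - t^-9 + t^-10 - t^-11

Answer: t^-3 + t^-6 - t^-7 + t^-8 - t^-9 + t^-10 - t^-11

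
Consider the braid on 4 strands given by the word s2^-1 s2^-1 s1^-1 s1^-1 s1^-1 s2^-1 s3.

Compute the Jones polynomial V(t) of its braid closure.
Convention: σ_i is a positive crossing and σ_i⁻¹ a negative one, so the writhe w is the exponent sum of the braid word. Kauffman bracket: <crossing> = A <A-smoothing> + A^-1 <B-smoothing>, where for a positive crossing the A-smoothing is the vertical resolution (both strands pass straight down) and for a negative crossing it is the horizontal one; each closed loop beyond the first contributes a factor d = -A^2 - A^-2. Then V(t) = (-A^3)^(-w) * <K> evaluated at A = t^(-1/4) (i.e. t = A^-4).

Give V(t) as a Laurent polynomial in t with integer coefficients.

The presented braid s2^-1 s2^-1 s1^-1 s1^-1 s1^-1 s2^-1 s3 on 4 strands reduces by inverse Markov moves (closure unchanged at each step):
  Destabilize: the word has the form β·s3 where s3 occurs only as the final letter (β ∈ B_3); drop it and the last strand → 3 strands.
Reduced to β = s2^-1 s2^-1 s1^-1 s1^-1 s1^-1 s2^-1 on 3 strands, 6 crossings.
Compute on β:
Braid: s2^-1 s2^-1 s1^-1 s1^-1 s1^-1 s2^-1 on 3 strands, 6 crossings.
Writhe w = (#positive) - (#negative) = 0 - 6 = -6.
Computing the Kauffman bracket via state sum. There are 2^6 = 64 states.
For each crossing: s=0 is the vertical smoothing, s=1 horizontal. Crossing k contributes A^(sign_k * (1 - 2*s_k)); loop factor d = -A^2 - A^-2.
Tabulate the states by total A-exponent and number of loops L (A-exp: L × count):
  A^6: L=5 ×1
  A^4: L=4 ×6
  A^2: L=3 ×15
  A^0: L=2 ×18, L=4 ×2
  A^-2: L=1 ×9, L=3 ×6
  A^-4: L=2 ×6
  A^-6: L=3 ×1
Each group contributes A^e * Σ count * d^(L-1):
Powers of d = -A^2 - A^-2: d^2 = A^4 + 2 + A^-4; d^3 = -A^6 - 3*A^2 - 3*A^-2 - A^-6; d^4 = A^8 + 4*A^4 + 6 + 4*A^-4 + A^-8.
  A^6 * (d^4) = A^14 + 4*A^10 + 6*A^6 + 4*A^2 + A^-2
  A^4 * (6*d^3) = -6*A^10 - 18*A^6 - 18*A^2 - 6*A^-2
  A^2 * (15*d^2) = 15*A^6 + 30*A^2 + 15*A^-2
  A^0 * (18*d + 2*d^3) = -2*A^6 - 24*A^2 - 24*A^-2 - 2*A^-6
  A^-2 * (9 + 6*d^2) = 6*A^2 + 21*A^-2 + 6*A^-6
  A^-4 * (6*d) = -6*A^-2 - 6*A^-6
  A^-6 * (d^2) = A^-2 + 2*A^-6 + A^-10
Summing the groups: <K> = A^14 - 2*A^10 + A^6 - 2*A^2 + 2*A^-2 + A^-10
Normalise by the writhe: (-A^3)^(-w) = (-A^3)^(6) = A^18, so f(A) = A^18 * <K> = A^32 - 2*A^28 + A^24 - 2*A^20 + 2*A^16 + A^8.
Substitute A = t^(-1/4), i.e. A^e → t^(-e/4): V(t) = t^-2 + 2*t^-4 - 2*t^-5 + t^-6 - 2*t^-7 + t^-8

Answer: t^-2 + 2*t^-4 - 2*t^-5 + t^-6 - 2*t^-7 + t^-8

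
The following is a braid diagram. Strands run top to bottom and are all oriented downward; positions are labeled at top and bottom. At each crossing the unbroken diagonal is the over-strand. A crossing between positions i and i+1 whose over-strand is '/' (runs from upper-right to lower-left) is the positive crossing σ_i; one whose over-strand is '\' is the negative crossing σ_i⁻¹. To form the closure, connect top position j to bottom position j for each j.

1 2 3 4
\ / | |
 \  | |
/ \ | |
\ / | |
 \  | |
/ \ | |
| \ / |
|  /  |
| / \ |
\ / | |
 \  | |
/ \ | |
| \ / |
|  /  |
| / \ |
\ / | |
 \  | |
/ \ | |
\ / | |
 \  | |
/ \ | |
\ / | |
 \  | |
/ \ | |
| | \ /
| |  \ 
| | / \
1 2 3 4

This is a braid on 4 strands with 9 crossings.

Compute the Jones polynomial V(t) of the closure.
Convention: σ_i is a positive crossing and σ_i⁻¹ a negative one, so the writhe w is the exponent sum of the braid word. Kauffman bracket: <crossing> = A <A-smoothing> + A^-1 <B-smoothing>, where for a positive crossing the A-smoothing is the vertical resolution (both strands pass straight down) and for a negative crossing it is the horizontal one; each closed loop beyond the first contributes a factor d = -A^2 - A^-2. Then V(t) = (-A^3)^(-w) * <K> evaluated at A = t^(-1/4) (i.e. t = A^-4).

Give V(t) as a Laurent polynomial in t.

Reading the diagram top to bottom ('/'-over between positions i,i+1 = s_i, '\'-over = s_i^-1): braid word = s1^-1 s1^-1 s2 s1^-1 s2 s1^-1 s1^-1 s1^-1 s3^-1.
The presented braid s1^-1 s1^-1 s2 s1^-1 s2 s1^-1 s1^-1 s1^-1 s3^-1 on 4 strands reduces by inverse Markov moves (closure unchanged at each step):
  Destabilize: the word has the form β·s3^-1 where s3^-1 occurs only as the final letter (β ∈ B_3); drop it and the last strand → 3 strands.
Reduced to β = s1^-1 s1^-1 s2 s1^-1 s2 s1^-1 s1^-1 s1^-1 on 3 strands, 8 crossings.
Compute on β:
Braid: s1^-1 s1^-1 s2 s1^-1 s2 s1^-1 s1^-1 s1^-1 on 3 strands, 8 crossings.
Writhe w = (#positive) - (#negative) = 2 - 6 = -4.
Enumerate smoothing states for the bracket polynomial. There are 2^8 = 256 states.
Smooth each crossing (0=||, 1=⌣⌢); contribution A^(Σ sign_k(1-2s_k)) * d^(L-1).
Tabulate the states by total A-exponent and number of loops L (A-exp: L × count):
  A^8: L=7 ×1
  A^6: L=6 ×8
  A^4: L=5 ×28
  A^2: L=4 ×55, L=6 ×1
  A^0: L=3 ×65, L=5 ×5
  A^-2: L=2 ×46, L=4 ×10
  A^-4: L=1 ×17, L=3 ×11
  A^-6: L=2 ×8
  A^-8: L=3 ×1
Each group contributes A^e * Σ count * d^(L-1):
Powers of d = -A^2 - A^-2: d^2 = A^4 + 2 + A^-4; d^3 = -A^6 - 3*A^2 - 3*A^-2 - A^-6; d^4 = A^8 + 4*A^4 + 6 + 4*A^-4 + A^-8; d^5 = -A^10 - 5*A^6 - 10*A^2 - 10*A^-2 - 5*A^-6 - A^-10; d^6 = A^12 + 6*A^8 + 15*A^4 + 20 + 15*A^-4 + 6*A^-8 + A^-12.
  A^8 * (d^6) = A^20 + 6*A^16 + 15*A^12 + 20*A^8 + 15*A^4 + 6 + A^-4
  A^6 * (8*d^5) = -8*A^16 - 40*A^12 - 80*A^8 - 80*A^4 - 40 - 8*A^-4
  A^4 * (28*d^4) = 28*A^12 + 112*A^8 + 168*A^4 + 112 + 28*A^-4
  A^2 * (55*d^3 + d^5) = -A^12 - 60*A^8 - 175*A^4 - 175 - 60*A^-4 - A^-8
  A^0 * (65*d^2 + 5*d^4) = 5*A^8 + 85*A^4 + 160 + 85*A^-4 + 5*A^-8
  A^-2 * (46*d + 10*d^3) = -10*A^4 - 76 - 76*A^-4 - 10*A^-8
  A^-4 * (17 + 11*d^2) = 11 + 39*A^-4 + 11*A^-8
  A^-6 * (8*d) = -8*A^-4 - 8*A^-8
  A^-8 * (d^2) = A^-4 + 2*A^-8 + A^-12
Summing the groups: <K> = A^20 - 2*A^16 + 2*A^12 - 3*A^8 + 3*A^4 - 2 + 2*A^-4 - A^-8 + A^-12
Normalise by the writhe: (-A^3)^(-w) = (-A^3)^(4) = A^12, so f(A) = A^12 * <K> = A^32 - 2*A^28 + 2*A^24 - 3*A^20 + 3*A^16 - 2*A^12 + 2*A^8 - A^4 + 1.
Substitute A = t^(-1/4), i.e. A^e → t^(-e/4): V(t) = 1 - t^-1 + 2*t^-2 - 2*t^-3 + 3*t^-4 - 3*t^-5 + 2*t^-6 - 2*t^-7 + t^-8

Answer: 1 - t^-1 + 2*t^-2 - 2*t^-3 + 3*t^-4 - 3*t^-5 + 2*t^-6 - 2*t^-7 + t^-8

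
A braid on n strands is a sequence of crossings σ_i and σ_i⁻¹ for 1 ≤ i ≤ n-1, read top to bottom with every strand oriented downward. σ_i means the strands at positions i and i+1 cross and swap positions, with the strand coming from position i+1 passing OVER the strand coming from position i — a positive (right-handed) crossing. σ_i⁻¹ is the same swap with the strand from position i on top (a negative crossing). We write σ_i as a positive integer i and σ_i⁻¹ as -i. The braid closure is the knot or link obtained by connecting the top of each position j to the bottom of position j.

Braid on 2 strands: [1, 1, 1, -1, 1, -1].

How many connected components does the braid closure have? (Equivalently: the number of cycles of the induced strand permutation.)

Track the strand permutation on 2 strands, starting from identity.
  step 1: s1 swaps positions 1,2 -> [2 1]
  step 2: s1 swaps positions 1,2 -> [1 2]
  step 3: s1 swaps positions 1,2 -> [2 1]
  step 4: s1^-1 swaps positions 1,2 -> [1 2]
  step 5: s1 swaps positions 1,2 -> [2 1]
  step 6: s1^-1 swaps positions 1,2 -> [1 2]
Final permutation (position -> original strand): [1 2]
Closure components = cycle count of this permutation = 2.

Answer: 2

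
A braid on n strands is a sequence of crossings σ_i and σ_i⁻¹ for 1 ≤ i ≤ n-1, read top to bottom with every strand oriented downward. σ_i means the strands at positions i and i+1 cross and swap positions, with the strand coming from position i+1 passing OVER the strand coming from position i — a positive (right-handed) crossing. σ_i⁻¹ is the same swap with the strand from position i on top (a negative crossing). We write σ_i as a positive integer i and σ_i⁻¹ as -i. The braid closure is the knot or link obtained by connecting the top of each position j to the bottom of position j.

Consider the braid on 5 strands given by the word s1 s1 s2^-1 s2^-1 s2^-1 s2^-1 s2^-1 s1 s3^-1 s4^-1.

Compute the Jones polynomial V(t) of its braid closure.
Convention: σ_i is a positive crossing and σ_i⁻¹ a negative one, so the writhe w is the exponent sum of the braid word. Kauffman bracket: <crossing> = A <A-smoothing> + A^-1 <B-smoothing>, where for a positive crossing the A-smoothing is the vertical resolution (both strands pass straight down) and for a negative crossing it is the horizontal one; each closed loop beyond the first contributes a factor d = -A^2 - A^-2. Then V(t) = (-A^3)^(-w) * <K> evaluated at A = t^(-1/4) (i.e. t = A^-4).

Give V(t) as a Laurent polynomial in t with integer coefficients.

The presented braid s1 s1 s2^-1 s2^-1 s2^-1 s2^-1 s2^-1 s1 s3^-1 s4^-1 on 5 strands reduces by inverse Markov moves (closure unchanged at each step):
  Destabilize: the word has the form β·s4^-1 where s4^-1 occurs only as the final letter (β ∈ B_4); drop it and the last strand → 4 strands.
  Destabilize: the word has the form β·s3^-1 where s3^-1 occurs only as the final letter (β ∈ B_3); drop it and the last strand → 3 strands.
Reduced to β = s1 s1 s2^-1 s2^-1 s2^-1 s2^-1 s2^-1 s1 on 3 strands, 8 crossings.
Compute on β:
Braid: s1 s1 s2^-1 s2^-1 s2^-1 s2^-1 s2^-1 s1 on 3 strands, 8 crossings.
Writhe w = (#positive) - (#negative) = 3 - 5 = -2.
Enumerate smoothing states for the bracket polynomial. There are 2^8 = 256 states.
For each crossing: s=0 is the vertical smoothing, s=1 horizontal. Crossing k contributes A^(sign_k * (1 - 2*s_k)); loop factor d = -A^2 - A^-2.
Tabulate the states by total A-exponent and number of loops L (A-exp: L × count):
  A^8: L=6 ×1
  A^6: L=5 ×8
  A^4: L=4 ×25, L=6 ×3
  A^2: L=3 ×40, L=5 ×15, L=7 ×1
  A^0: L=2 ×35, L=4 ×30, L=6 ×5
  A^-2: L=1 ×15, L=3 ×31, L=5 ×10
  A^-4: L=2 ×18, L=4 ×10
  A^-6: L=3 ×8
  A^-8: L=4 ×1
Each group contributes A^e * Σ count * d^(L-1):
Powers of d = -A^2 - A^-2: d^2 = A^4 + 2 + A^-4; d^3 = -A^6 - 3*A^2 - 3*A^-2 - A^-6; d^4 = A^8 + 4*A^4 + 6 + 4*A^-4 + A^-8; d^5 = -A^10 - 5*A^6 - 10*A^2 - 10*A^-2 - 5*A^-6 - A^-10; d^6 = A^12 + 6*A^8 + 15*A^4 + 20 + 15*A^-4 + 6*A^-8 + A^-12.
  A^8 * (d^5) = -A^18 - 5*A^14 - 10*A^10 - 10*A^6 - 5*A^2 - A^-2
  A^6 * (8*d^4) = 8*A^14 + 32*A^10 + 48*A^6 + 32*A^2 + 8*A^-2
  A^4 * (25*d^3 + 3*d^5) = -3*A^14 - 40*A^10 - 105*A^6 - 105*A^2 - 40*A^-2 - 3*A^-6
  A^2 * (40*d^2 + 15*d^4 + d^6) = A^14 + 21*A^10 + 115*A^6 + 190*A^2 + 115*A^-2 + 21*A^-6 + A^-10
  A^0 * (35*d + 30*d^3 + 5*d^5) = -5*A^10 - 55*A^6 - 175*A^2 - 175*A^-2 - 55*A^-6 - 5*A^-10
  A^-2 * (15 + 31*d^2 + 10*d^4) = 10*A^6 + 71*A^2 + 137*A^-2 + 71*A^-6 + 10*A^-10
  A^-4 * (18*d + 10*d^3) = -10*A^2 - 48*A^-2 - 48*A^-6 - 10*A^-10
  A^-6 * (8*d^2) = 8*A^-2 + 16*A^-6 + 8*A^-10
  A^-8 * (d^3) = -A^-2 - 3*A^-6 - 3*A^-10 - A^-14
Summing the groups: <K> = -A^18 + A^14 - 2*A^10 + 3*A^6 - 2*A^2 + 3*A^-2 - A^-6 + A^-10 - A^-14
Normalise by the writhe: (-A^3)^(-w) = (-A^3)^(2) = A^6, so f(A) = A^6 * <K> = -A^24 + A^20 - 2*A^16 + 3*A^12 - 2*A^8 + 3*A^4 - 1 + A^-4 - A^-8.
Substitute A = t^(-1/4), i.e. A^e → t^(-e/4): V(t) = -t^2 + t - 1 + 3*t^-1 - 2*t^-2 + 3*t^-3 - 2*t^-4 + t^-5 - t^-6

Answer: -t^2 + t - 1 + 3*t^-1 - 2*t^-2 + 3*t^-3 - 2*t^-4 + t^-5 - t^-6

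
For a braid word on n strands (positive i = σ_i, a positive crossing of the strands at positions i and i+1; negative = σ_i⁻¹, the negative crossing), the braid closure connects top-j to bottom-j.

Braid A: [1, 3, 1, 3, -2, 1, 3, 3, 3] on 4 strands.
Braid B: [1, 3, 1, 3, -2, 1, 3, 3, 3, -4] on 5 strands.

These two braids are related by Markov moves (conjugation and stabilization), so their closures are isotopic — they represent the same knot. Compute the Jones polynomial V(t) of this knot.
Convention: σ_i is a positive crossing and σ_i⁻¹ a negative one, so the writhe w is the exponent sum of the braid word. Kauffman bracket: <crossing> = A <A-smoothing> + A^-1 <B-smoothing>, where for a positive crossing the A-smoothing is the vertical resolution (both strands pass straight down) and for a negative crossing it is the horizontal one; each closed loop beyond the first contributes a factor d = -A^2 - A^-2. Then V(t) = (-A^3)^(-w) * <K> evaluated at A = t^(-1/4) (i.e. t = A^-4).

Markov-equivalent braids have isotopic closures, hence identical knot invariants. Strip the Markov moves from each word to reach a common short braid β, then compute V(t) once on β.
Braid A: s1 s3 s1 s3 s2^-1 s1 s3 s3 s3 on 4 strands has no conjugating prefix/suffix or stabilization to strip; take β = s1 s3 s1 s3 s2^-1 s1 s3 s3 s3.
Braid B: s1 s3 s1 s3 s2^-1 s1 s3 s3 s3 s4^-1 on 5 strands reduces by inverse Markov moves (closure unchanged at each step):
  Destabilize: the word has the form β·s4^-1 where s4^-1 occurs only as the final letter (β ∈ B_4); drop it and the last strand → 4 strands.
Reduced to β = s1 s3 s1 s3 s2^-1 s1 s3 s3 s3 on 4 strands, 9 crossings.
Both give the same β = s1 s3 s1 s3 s2^-1 s1 s3 s3 s3 on 4 strands, so one state sum suffices:
Braid: s1 s3 s1 s3 s2^-1 s1 s3 s3 s3 on 4 strands, 9 crossings.
Writhe w = (#positive) - (#negative) = 8 - 1 = 7.
Computing the Kauffman bracket via state sum. There are 2^9 = 512 states.
Each crossing splits two ways (0=vertical, 1=horizontal). The state's weight is A^(#A-smoothings - #B-smoothings) * d^(loops - 1).
Tabulate the states by total A-exponent and number of loops L (A-exp: L × count):
  A^9: L=3 ×1
  A^7: L=2 ×8, L=4 ×1
  A^5: L=1 ×15, L=3 ×21
  A^3: L=2 ×60, L=4 ×24
  A^1: L=3 ×110, L=5 ×16
  A^-1: L=4 ×120, L=6 ×6
  A^-3: L=5 ×83, L=7 ×1
  A^-5: L=6 ×36
  A^-7: L=7 ×9
  A^-9: L=8 ×1
Each group contributes A^e * Σ count * d^(L-1):
Powers of d = -A^2 - A^-2: d^2 = A^4 + 2 + A^-4; d^3 = -A^6 - 3*A^2 - 3*A^-2 - A^-6; d^4 = A^8 + 4*A^4 + 6 + 4*A^-4 + A^-8; d^5 = -A^10 - 5*A^6 - 10*A^2 - 10*A^-2 - 5*A^-6 - A^-10; d^6 = A^12 + 6*A^8 + 15*A^4 + 20 + 15*A^-4 + 6*A^-8 + A^-12; d^7 = -A^14 - 7*A^10 - 21*A^6 - 35*A^2 - 35*A^-2 - 21*A^-6 - 7*A^-10 - A^-14.
  A^9 * (d^2) = A^13 + 2*A^9 + A^5
  A^7 * (8*d + d^3) = -A^13 - 11*A^9 - 11*A^5 - A
  A^5 * (15 + 21*d^2) = 21*A^9 + 57*A^5 + 21*A
  A^3 * (60*d + 24*d^3) = -24*A^9 - 132*A^5 - 132*A - 24*A^-3
  A^1 * (110*d^2 + 16*d^4) = 16*A^9 + 174*A^5 + 316*A + 174*A^-3 + 16*A^-7
  A^-1 * (120*d^3 + 6*d^5) = -6*A^9 - 150*A^5 - 420*A - 420*A^-3 - 150*A^-7 - 6*A^-11
  A^-3 * (83*d^4 + d^6) = A^9 + 89*A^5 + 347*A + 518*A^-3 + 347*A^-7 + 89*A^-11 + A^-15
  A^-5 * (36*d^5) = -36*A^5 - 180*A - 360*A^-3 - 360*A^-7 - 180*A^-11 - 36*A^-15
  A^-7 * (9*d^6) = 9*A^5 + 54*A + 135*A^-3 + 180*A^-7 + 135*A^-11 + 54*A^-15 + 9*A^-19
  A^-9 * (d^7) = -A^5 - 7*A - 21*A^-3 - 35*A^-7 - 35*A^-11 - 21*A^-15 - 7*A^-19 - A^-23
Summing the groups: <K> = -A^9 - 2*A + 2*A^-3 - 2*A^-7 + 3*A^-11 - 2*A^-15 + 2*A^-19 - A^-23
Normalise by the writhe: (-A^3)^(-w) = (-A^3)^(-7) = -A^-21, so f(A) = -A^-21 * <K> = A^-12 + 2*A^-20 - 2*A^-24 + 2*A^-28 - 3*A^-32 + 2*A^-36 - 2*A^-40 + A^-44.
Substitute A = t^(-1/4), i.e. A^e → t^(-e/4): V(t) = t^11 - 2*t^10 + 2*t^9 - 3*t^8 + 2*t^7 - 2*t^6 + 2*t^5 + t^3

Answer: t^11 - 2*t^10 + 2*t^9 - 3*t^8 + 2*t^7 - 2*t^6 + 2*t^5 + t^3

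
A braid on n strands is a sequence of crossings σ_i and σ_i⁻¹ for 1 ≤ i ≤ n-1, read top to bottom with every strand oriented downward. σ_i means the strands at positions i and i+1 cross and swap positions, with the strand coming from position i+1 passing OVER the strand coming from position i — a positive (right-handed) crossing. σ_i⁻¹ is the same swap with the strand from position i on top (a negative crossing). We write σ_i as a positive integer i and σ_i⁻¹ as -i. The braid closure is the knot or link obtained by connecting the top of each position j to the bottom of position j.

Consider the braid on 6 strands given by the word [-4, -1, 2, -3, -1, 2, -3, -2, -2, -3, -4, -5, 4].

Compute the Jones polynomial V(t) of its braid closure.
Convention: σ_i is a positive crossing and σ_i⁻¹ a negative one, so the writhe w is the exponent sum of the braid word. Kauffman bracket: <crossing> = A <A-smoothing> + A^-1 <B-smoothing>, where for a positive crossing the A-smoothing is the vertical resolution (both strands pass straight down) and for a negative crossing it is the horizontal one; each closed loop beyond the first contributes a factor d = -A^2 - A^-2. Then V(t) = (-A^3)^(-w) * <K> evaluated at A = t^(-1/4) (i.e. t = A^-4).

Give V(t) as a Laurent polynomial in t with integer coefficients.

The presented braid s4^-1 s1^-1 s2 s3^-1 s1^-1 s2 s3^-1 s2^-1 s2^-1 s3^-1 s4^-1 s5^-1 s4 on 6 strands reduces by inverse Markov moves (closure unchanged at each step):
  Deconjugate: the word is γ·β·γ⁻¹ with γ = s4^-1 (prefix) and γ⁻¹ = s4 (suffix); strip both.
  Destabilize: the word has the form β·s5^-1 where s5^-1 occurs only as the final letter (β ∈ B_5); drop it and the last strand → 5 strands.
  Destabilize: the word has the form β·s4^-1 where s4^-1 occurs only as the final letter (β ∈ B_4); drop it and the last strand → 4 strands.
Reduced to β = s1^-1 s2 s3^-1 s1^-1 s2 s3^-1 s2^-1 s2^-1 s3^-1 on 4 strands, 9 crossings.
Compute on β:
Braid: s1^-1 s2 s3^-1 s1^-1 s2 s3^-1 s2^-1 s2^-1 s3^-1 on 4 strands, 9 crossings.
Writhe w = (#positive) - (#negative) = 2 - 7 = -5.
Computing the Kauffman bracket via state sum. There are 2^9 = 512 states.
Each crossing splits two ways (0=vertical, 1=horizontal). The state's weight is A^(#A-smoothings - #B-smoothings) * d^(loops - 1).
Tabulate the states by total A-exponent and number of loops L (A-exp: L × count):
  A^9: L=5 ×1
  A^7: L=4 ×9
  A^5: L=3 ×33, L=5 ×3
  A^3: L=2 ×59, L=4 ×25
  A^1: L=1 ×42, L=3 ×80, L=5 ×4
  A^-1: L=2 ×93, L=4 ×33
  A^-3: L=1 ×19, L=3 ×58, L=5 ×7
  A^-5: L=2 ×19, L=4 ×16, L=6 ×1
  A^-7: L=3 ×7, L=5 ×2
  A^-9: L=4 ×1
Each group contributes A^e * Σ count * d^(L-1):
Powers of d = -A^2 - A^-2: d^2 = A^4 + 2 + A^-4; d^3 = -A^6 - 3*A^2 - 3*A^-2 - A^-6; d^4 = A^8 + 4*A^4 + 6 + 4*A^-4 + A^-8; d^5 = -A^10 - 5*A^6 - 10*A^2 - 10*A^-2 - 5*A^-6 - A^-10.
  A^9 * (d^4) = A^17 + 4*A^13 + 6*A^9 + 4*A^5 + A
  A^7 * (9*d^3) = -9*A^13 - 27*A^9 - 27*A^5 - 9*A
  A^5 * (33*d^2 + 3*d^4) = 3*A^13 + 45*A^9 + 84*A^5 + 45*A + 3*A^-3
  A^3 * (59*d + 25*d^3) = -25*A^9 - 134*A^5 - 134*A - 25*A^-3
  A^1 * (42 + 80*d^2 + 4*d^4) = 4*A^9 + 96*A^5 + 226*A + 96*A^-3 + 4*A^-7
  A^-1 * (93*d + 33*d^3) = -33*A^5 - 192*A - 192*A^-3 - 33*A^-7
  A^-3 * (19 + 58*d^2 + 7*d^4) = 7*A^5 + 86*A + 177*A^-3 + 86*A^-7 + 7*A^-11
  A^-5 * (19*d + 16*d^3 + d^5) = -A^5 - 21*A - 77*A^-3 - 77*A^-7 - 21*A^-11 - A^-15
  A^-7 * (7*d^2 + 2*d^4) = 2*A + 15*A^-3 + 26*A^-7 + 15*A^-11 + 2*A^-15
  A^-9 * (d^3) = -A^-3 - 3*A^-7 - 3*A^-11 - A^-15
Summing the groups: <K> = A^17 - 2*A^13 + 3*A^9 - 4*A^5 + 4*A - 4*A^-3 + 3*A^-7 - 2*A^-11
Normalise by the writhe: (-A^3)^(-w) = (-A^3)^(5) = -A^15, so f(A) = -A^15 * <K> = -A^32 + 2*A^28 - 3*A^24 + 4*A^20 - 4*A^16 + 4*A^12 - 3*A^8 + 2*A^4.
Substitute A = t^(-1/4), i.e. A^e → t^(-e/4): V(t) = 2*t^-1 - 3*t^-2 + 4*t^-3 - 4*t^-4 + 4*t^-5 - 3*t^-6 + 2*t^-7 - t^-8

Answer: 2*t^-1 - 3*t^-2 + 4*t^-3 - 4*t^-4 + 4*t^-5 - 3*t^-6 + 2*t^-7 - t^-8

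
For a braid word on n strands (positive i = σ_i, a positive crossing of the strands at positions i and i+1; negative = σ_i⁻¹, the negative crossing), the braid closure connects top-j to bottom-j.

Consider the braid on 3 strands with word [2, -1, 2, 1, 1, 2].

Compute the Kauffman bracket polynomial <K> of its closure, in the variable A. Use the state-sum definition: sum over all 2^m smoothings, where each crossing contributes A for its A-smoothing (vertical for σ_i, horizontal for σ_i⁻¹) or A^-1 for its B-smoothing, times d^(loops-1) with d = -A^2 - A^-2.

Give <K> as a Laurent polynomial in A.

Braid: s2 s1^-1 s2 s1 s1 s2 on 3 strands, 6 crossings.
Writhe w = (#positive) - (#negative) = 5 - 1 = 4.
State-sum expansion of <K>. There are 2^6 = 64 states.
Each crossing splits two ways (0=vertical, 1=horizontal). The state's weight is A^(#A-smoothings - #B-smoothings) * d^(loops - 1).
Tabulate the states by total A-exponent and number of loops L (A-exp: L × count):
  A^6: L=2 ×1
  A^4: L=1 ×3, L=3 ×3
  A^2: L=2 ×14, L=4 ×1
  A^0: L=1 ×10, L=3 ×10
  A^-2: L=2 ×13, L=4 ×2
  A^-4: L=3 ×6
  A^-6: L=4 ×1
Each group contributes A^e * Σ count * d^(L-1):
Powers of d = -A^2 - A^-2: d^2 = A^4 + 2 + A^-4; d^3 = -A^6 - 3*A^2 - 3*A^-2 - A^-6.
  A^6 * (d) = -A^8 - A^4
  A^4 * (3 + 3*d^2) = 3*A^8 + 9*A^4 + 3
  A^2 * (14*d + d^3) = -A^8 - 17*A^4 - 17 - A^-4
  A^0 * (10 + 10*d^2) = 10*A^4 + 30 + 10*A^-4
  A^-2 * (13*d + 2*d^3) = -2*A^4 - 19 - 19*A^-4 - 2*A^-8
  A^-4 * (6*d^2) = 6 + 12*A^-4 + 6*A^-8
  A^-6 * (d^3) = -1 - 3*A^-4 - 3*A^-8 - A^-12
Summing the groups: <K> = A^8 - A^4 + 2 - A^-4 + A^-8 - A^-12

Answer: A^8 - A^4 + 2 - A^-4 + A^-8 - A^-12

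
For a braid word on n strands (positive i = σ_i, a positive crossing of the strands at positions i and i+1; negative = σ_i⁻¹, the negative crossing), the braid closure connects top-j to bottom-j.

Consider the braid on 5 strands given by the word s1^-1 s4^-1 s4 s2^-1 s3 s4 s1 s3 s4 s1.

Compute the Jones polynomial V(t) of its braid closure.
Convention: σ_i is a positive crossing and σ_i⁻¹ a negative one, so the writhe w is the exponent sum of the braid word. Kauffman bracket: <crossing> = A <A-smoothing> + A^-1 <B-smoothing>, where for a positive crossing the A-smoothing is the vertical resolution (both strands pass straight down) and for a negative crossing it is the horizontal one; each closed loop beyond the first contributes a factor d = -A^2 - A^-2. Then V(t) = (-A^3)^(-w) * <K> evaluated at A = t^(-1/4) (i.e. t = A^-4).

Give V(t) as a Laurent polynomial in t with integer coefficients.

-t^4 + t^3 + t

Derivation:
The presented braid s1^-1 s4^-1 s4 s2^-1 s3 s4 s1 s3 s4 s1 on 5 strands reduces by inverse Markov moves (closure unchanged at each step):
  Deconjugate: the word is γ·β·γ⁻¹ with γ = s1^-1 s4^-1 (prefix) and γ⁻¹ = s4 s1 (suffix); strip both.
Reduced to β = s4 s2^-1 s3 s4 s1 s3 on 5 strands, 6 crossings.
Compute on β:
Braid: s4 s2^-1 s3 s4 s1 s3 on 5 strands, 6 crossings.
Writhe w = (#positive) - (#negative) = 5 - 1 = 4.
Computing the Kauffman bracket via state sum. There are 2^6 = 64 states.
For each crossing: s=0 is the vertical smoothing, s=1 horizontal. Crossing k contributes A^(sign_k * (1 - 2*s_k)); loop factor d = -A^2 - A^-2.
Tabulate the states by total A-exponent and number of loops L (A-exp: L × count):
  A^6: L=4 ×1
  A^4: L=3 ×5, L=5 ×1
  A^2: L=2 ×8, L=4 ×7
  A^0: L=1 ×4, L=3 ×14, L=5 ×2
  A^-2: L=2 ×9, L=4 ×6
  A^-4: L=1 ×1, L=3 ×5
  A^-6: L=2 ×1
Each group contributes A^e * Σ count * d^(L-1):
Powers of d = -A^2 - A^-2: d^2 = A^4 + 2 + A^-4; d^3 = -A^6 - 3*A^2 - 3*A^-2 - A^-6; d^4 = A^8 + 4*A^4 + 6 + 4*A^-4 + A^-8.
  A^6 * (d^3) = -A^12 - 3*A^8 - 3*A^4 - 1
  A^4 * (5*d^2 + d^4) = A^12 + 9*A^8 + 16*A^4 + 9 + A^-4
  A^2 * (8*d + 7*d^3) = -7*A^8 - 29*A^4 - 29 - 7*A^-4
  A^0 * (4 + 14*d^2 + 2*d^4) = 2*A^8 + 22*A^4 + 44 + 22*A^-4 + 2*A^-8
  A^-2 * (9*d + 6*d^3) = -6*A^4 - 27 - 27*A^-4 - 6*A^-8
  A^-4 * (1 + 5*d^2) = 5 + 11*A^-4 + 5*A^-8
  A^-6 * (d) = -A^-4 - A^-8
Summing the groups: <K> = A^8 + 1 - A^-4
Normalise by the writhe: (-A^3)^(-w) = (-A^3)^(-4) = A^-12, so f(A) = A^-12 * <K> = A^-4 + A^-12 - A^-16.
Substitute A = t^(-1/4), i.e. A^e → t^(-e/4): V(t) = -t^4 + t^3 + t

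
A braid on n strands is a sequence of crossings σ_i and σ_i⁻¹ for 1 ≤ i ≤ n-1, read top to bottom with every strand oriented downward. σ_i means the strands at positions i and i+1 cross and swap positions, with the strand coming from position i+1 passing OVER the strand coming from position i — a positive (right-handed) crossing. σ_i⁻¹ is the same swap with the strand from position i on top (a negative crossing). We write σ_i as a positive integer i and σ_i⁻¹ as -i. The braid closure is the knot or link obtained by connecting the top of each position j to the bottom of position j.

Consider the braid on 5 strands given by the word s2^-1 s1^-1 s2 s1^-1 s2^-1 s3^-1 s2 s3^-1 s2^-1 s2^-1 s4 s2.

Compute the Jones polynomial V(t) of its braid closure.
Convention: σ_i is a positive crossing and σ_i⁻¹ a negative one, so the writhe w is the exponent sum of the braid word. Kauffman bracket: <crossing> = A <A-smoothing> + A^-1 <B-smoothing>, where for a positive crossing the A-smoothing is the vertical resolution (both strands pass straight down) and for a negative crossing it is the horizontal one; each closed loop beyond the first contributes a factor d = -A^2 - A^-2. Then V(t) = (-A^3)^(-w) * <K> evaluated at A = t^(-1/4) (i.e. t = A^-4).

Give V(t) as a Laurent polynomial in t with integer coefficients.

t^-1 - 2*t^-2 + 3*t^-3 - 2*t^-4 + 3*t^-5 - 2*t^-6 + t^-7 - t^-8

Derivation:
The presented braid s2^-1 s1^-1 s2 s1^-1 s2^-1 s3^-1 s2 s3^-1 s2^-1 s2^-1 s4 s2 on 5 strands reduces by inverse Markov moves (closure unchanged at each step):
  Deconjugate: the word is γ·β·γ⁻¹ with γ = s2^-1 (prefix) and γ⁻¹ = s2 (suffix); strip both.
  Destabilize: the word has the form β·s4 where s4 occurs only as the final letter (β ∈ B_4); drop it and the last strand → 4 strands.
Reduced to β = s1^-1 s2 s1^-1 s2^-1 s3^-1 s2 s3^-1 s2^-1 s2^-1 on 4 strands, 9 crossings.
Compute on β:
Braid: s1^-1 s2 s1^-1 s2^-1 s3^-1 s2 s3^-1 s2^-1 s2^-1 on 4 strands, 9 crossings.
Writhe w = (#positive) - (#negative) = 2 - 7 = -5.
State-sum expansion of <K>. There are 2^9 = 512 states.
Each crossing splits two ways (0=vertical, 1=horizontal). The state's weight is A^(#A-smoothings - #B-smoothings) * d^(loops - 1).
Tabulate the states by total A-exponent and number of loops L (A-exp: L × count):
  A^9: L=5 ×1
  A^7: L=4 ×9
  A^5: L=3 ×30, L=5 ×6
  A^3: L=2 ×45, L=4 ×37, L=6 ×2
  A^1: L=1 ×27, L=3 ×78, L=5 ×21
  A^-1: L=2 ×67, L=4 ×53, L=6 ×6
  A^-3: L=1 ×12, L=3 ×53, L=5 ×18, L=7 ×1
  A^-5: L=2 ×14, L=4 ×19, L=6 ×3
  A^-7: L=3 ×6, L=5 ×3
  A^-9: L=4 ×1
Each group contributes A^e * Σ count * d^(L-1):
Powers of d = -A^2 - A^-2: d^2 = A^4 + 2 + A^-4; d^3 = -A^6 - 3*A^2 - 3*A^-2 - A^-6; d^4 = A^8 + 4*A^4 + 6 + 4*A^-4 + A^-8; d^5 = -A^10 - 5*A^6 - 10*A^2 - 10*A^-2 - 5*A^-6 - A^-10; d^6 = A^12 + 6*A^8 + 15*A^4 + 20 + 15*A^-4 + 6*A^-8 + A^-12.
  A^9 * (d^4) = A^17 + 4*A^13 + 6*A^9 + 4*A^5 + A
  A^7 * (9*d^3) = -9*A^13 - 27*A^9 - 27*A^5 - 9*A
  A^5 * (30*d^2 + 6*d^4) = 6*A^13 + 54*A^9 + 96*A^5 + 54*A + 6*A^-3
  A^3 * (45*d + 37*d^3 + 2*d^5) = -2*A^13 - 47*A^9 - 176*A^5 - 176*A - 47*A^-3 - 2*A^-7
  A^1 * (27 + 78*d^2 + 21*d^4) = 21*A^9 + 162*A^5 + 309*A + 162*A^-3 + 21*A^-7
  A^-1 * (67*d + 53*d^3 + 6*d^5) = -6*A^9 - 83*A^5 - 286*A - 286*A^-3 - 83*A^-7 - 6*A^-11
  A^-3 * (12 + 53*d^2 + 18*d^4 + d^6) = A^9 + 24*A^5 + 140*A + 246*A^-3 + 140*A^-7 + 24*A^-11 + A^-15
  A^-5 * (14*d + 19*d^3 + 3*d^5) = -3*A^5 - 34*A - 101*A^-3 - 101*A^-7 - 34*A^-11 - 3*A^-15
  A^-7 * (6*d^2 + 3*d^4) = 3*A + 18*A^-3 + 30*A^-7 + 18*A^-11 + 3*A^-15
  A^-9 * (d^3) = -A^-3 - 3*A^-7 - 3*A^-11 - A^-15
Summing the groups: <K> = A^17 - A^13 + 2*A^9 - 3*A^5 + 2*A - 3*A^-3 + 2*A^-7 - A^-11
Normalise by the writhe: (-A^3)^(-w) = (-A^3)^(5) = -A^15, so f(A) = -A^15 * <K> = -A^32 + A^28 - 2*A^24 + 3*A^20 - 2*A^16 + 3*A^12 - 2*A^8 + A^4.
Substitute A = t^(-1/4), i.e. A^e → t^(-e/4): V(t) = t^-1 - 2*t^-2 + 3*t^-3 - 2*t^-4 + 3*t^-5 - 2*t^-6 + t^-7 - t^-8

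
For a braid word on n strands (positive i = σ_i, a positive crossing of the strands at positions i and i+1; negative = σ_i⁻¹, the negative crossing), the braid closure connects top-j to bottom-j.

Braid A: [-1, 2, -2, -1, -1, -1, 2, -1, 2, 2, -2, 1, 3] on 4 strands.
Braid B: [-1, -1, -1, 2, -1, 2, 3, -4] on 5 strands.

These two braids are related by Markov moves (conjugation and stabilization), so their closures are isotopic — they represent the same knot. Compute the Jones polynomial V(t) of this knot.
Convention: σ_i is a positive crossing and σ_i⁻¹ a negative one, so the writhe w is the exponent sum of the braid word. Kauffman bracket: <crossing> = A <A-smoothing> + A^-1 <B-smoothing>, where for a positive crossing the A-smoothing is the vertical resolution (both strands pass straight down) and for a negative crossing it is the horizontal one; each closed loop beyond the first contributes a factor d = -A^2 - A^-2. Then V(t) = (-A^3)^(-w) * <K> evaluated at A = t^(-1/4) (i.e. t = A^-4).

Markov-equivalent braids have isotopic closures, hence identical knot invariants. Strip the Markov moves from each word to reach a common short braid β, then compute V(t) once on β.
Braid A: s1^-1 s2 s2^-1 s1^-1 s1^-1 s1^-1 s2 s1^-1 s2 s2 s2^-1 s1 s3 on 4 strands reduces by inverse Markov moves (closure unchanged at each step):
  Destabilize: the word has the form β·s3 where s3 occurs only as the final letter (β ∈ B_3); drop it and the last strand → 3 strands.
  Deconjugate: the word is γ·β·γ⁻¹ with γ = s1^-1 (prefix) and γ⁻¹ = s1 (suffix); strip both.
  Deconjugate: the word is γ·β·γ⁻¹ with γ = s2 s2^-1 (prefix) and γ⁻¹ = s2 s2^-1 (suffix); strip both.
Reduced to β = s1^-1 s1^-1 s1^-1 s2 s1^-1 s2 on 3 strands, 6 crossings.
Braid B: s1^-1 s1^-1 s1^-1 s2 s1^-1 s2 s3 s4^-1 on 5 strands reduces by inverse Markov moves (closure unchanged at each step):
  Destabilize: the word has the form β·s4^-1 where s4^-1 occurs only as the final letter (β ∈ B_4); drop it and the last strand → 4 strands.
  Destabilize: the word has the form β·s3 where s3 occurs only as the final letter (β ∈ B_3); drop it and the last strand → 3 strands.
Reduced to β = s1^-1 s1^-1 s1^-1 s2 s1^-1 s2 on 3 strands, 6 crossings.
Both give the same β = s1^-1 s1^-1 s1^-1 s2 s1^-1 s2 on 3 strands, so one state sum suffices:
Braid: s1^-1 s1^-1 s1^-1 s2 s1^-1 s2 on 3 strands, 6 crossings.
Writhe w = (#positive) - (#negative) = 2 - 4 = -2.
Enumerate smoothing states for the bracket polynomial. There are 2^6 = 64 states.
Each crossing splits two ways (0=vertical, 1=horizontal). The state's weight is A^(#A-smoothings - #B-smoothings) * d^(loops - 1).
Tabulate the states by total A-exponent and number of loops L (A-exp: L × count):
  A^6: L=5 ×1
  A^4: L=4 ×6
  A^2: L=3 ×15
  A^0: L=2 ×19, L=4 ×1
  A^-2: L=1 ×11, L=3 ×4
  A^-4: L=2 ×6
  A^-6: L=3 ×1
Each group contributes A^e * Σ count * d^(L-1):
Powers of d = -A^2 - A^-2: d^2 = A^4 + 2 + A^-4; d^3 = -A^6 - 3*A^2 - 3*A^-2 - A^-6; d^4 = A^8 + 4*A^4 + 6 + 4*A^-4 + A^-8.
  A^6 * (d^4) = A^14 + 4*A^10 + 6*A^6 + 4*A^2 + A^-2
  A^4 * (6*d^3) = -6*A^10 - 18*A^6 - 18*A^2 - 6*A^-2
  A^2 * (15*d^2) = 15*A^6 + 30*A^2 + 15*A^-2
  A^0 * (19*d + d^3) = -A^6 - 22*A^2 - 22*A^-2 - A^-6
  A^-2 * (11 + 4*d^2) = 4*A^2 + 19*A^-2 + 4*A^-6
  A^-4 * (6*d) = -6*A^-2 - 6*A^-6
  A^-6 * (d^2) = A^-2 + 2*A^-6 + A^-10
Summing the groups: <K> = A^14 - 2*A^10 + 2*A^6 - 2*A^2 + 2*A^-2 - A^-6 + A^-10
Normalise by the writhe: (-A^3)^(-w) = (-A^3)^(2) = A^6, so f(A) = A^6 * <K> = A^20 - 2*A^16 + 2*A^12 - 2*A^8 + 2*A^4 - 1 + A^-4.
Substitute A = t^(-1/4), i.e. A^e → t^(-e/4): V(t) = t - 1 + 2*t^-1 - 2*t^-2 + 2*t^-3 - 2*t^-4 + t^-5

Answer: t - 1 + 2*t^-1 - 2*t^-2 + 2*t^-3 - 2*t^-4 + t^-5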